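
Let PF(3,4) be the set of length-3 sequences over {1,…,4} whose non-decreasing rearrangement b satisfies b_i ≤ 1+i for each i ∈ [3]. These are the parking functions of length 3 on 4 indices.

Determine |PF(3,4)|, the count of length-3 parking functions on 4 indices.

|PF| = (4+1−3)·(4+1)^{3−1} = 2 · 25 = 50 (Konheim–Weiss)
E.g. (2,1,2) → sorted (1,2,2): b_i ≤ 1+i ∀i, a PF.

50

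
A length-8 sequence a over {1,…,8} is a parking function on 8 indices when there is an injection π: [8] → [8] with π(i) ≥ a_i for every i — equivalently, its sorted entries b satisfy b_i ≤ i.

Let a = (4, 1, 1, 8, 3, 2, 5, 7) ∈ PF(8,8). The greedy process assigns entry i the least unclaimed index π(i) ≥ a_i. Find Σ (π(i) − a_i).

5

Σπ = 8·9/2 = 36 (π permutes [8]); Σa = 4+1+1+8+3+2+5+7 = 31; disp = 36−31 = 5.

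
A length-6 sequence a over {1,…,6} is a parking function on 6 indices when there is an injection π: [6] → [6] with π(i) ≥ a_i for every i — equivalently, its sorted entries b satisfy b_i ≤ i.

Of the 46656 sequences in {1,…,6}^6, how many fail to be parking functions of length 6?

|PF| = (6−6+1)·(6+1)^(6−1) = 1×16807 = 16807 (Pollak)
E.g. (3,6,3,4,4,4) → sorted (3,3,4,4,4,6): b_1=3>1, not a PF.
So 46656 − 16807 = 29849 fail.

29849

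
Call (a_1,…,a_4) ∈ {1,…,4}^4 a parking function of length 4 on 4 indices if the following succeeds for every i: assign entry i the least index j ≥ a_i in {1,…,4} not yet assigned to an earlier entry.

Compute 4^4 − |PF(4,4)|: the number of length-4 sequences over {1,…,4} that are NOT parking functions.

131

Count = (4+1−4)·(4+1)^{4−1} = 1·125 = 125 (Pollak)
One tuple (4,1,4,4) → sorted (1,4,4,4): b_2=4>2, not a PF.
So 256 − 125 = 131 fail.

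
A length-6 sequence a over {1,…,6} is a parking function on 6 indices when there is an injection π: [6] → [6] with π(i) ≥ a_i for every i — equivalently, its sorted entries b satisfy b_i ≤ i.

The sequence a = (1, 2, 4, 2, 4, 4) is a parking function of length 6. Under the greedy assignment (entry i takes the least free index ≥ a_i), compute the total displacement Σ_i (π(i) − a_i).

4

Σπ(i) = 1+…+6 = 21; Σa = 1+2+4+2+4+4 = 17; disp = 21−17 = 4.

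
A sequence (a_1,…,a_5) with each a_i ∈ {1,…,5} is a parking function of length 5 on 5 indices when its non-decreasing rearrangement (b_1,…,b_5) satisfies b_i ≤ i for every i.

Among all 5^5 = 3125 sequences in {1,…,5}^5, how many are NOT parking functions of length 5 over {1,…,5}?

Count = (5−5+1)·(5+1)^(5−1) = 1×1296 = 1296 (Pollak)
One tuple (3,5,4,3,1) → sorted (1,3,3,4,5): b_2=3>2, not a PF.
5^5 − 1296 = 3125 − 1296 = 1829

1829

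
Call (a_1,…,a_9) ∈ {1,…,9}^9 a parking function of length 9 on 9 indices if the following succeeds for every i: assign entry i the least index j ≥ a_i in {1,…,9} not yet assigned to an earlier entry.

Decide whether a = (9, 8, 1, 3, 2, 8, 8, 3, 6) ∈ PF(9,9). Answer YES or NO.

Order a: b = (1, 2, 3, 3, 6, 8, 8, 8, 9).
  b_1=1 ≤ 1
  b_2=2 ≤ 2
  b_3=3 ≤ 3
  b_4=3 ≤ 4
  b_5=6 > 5
  fails at i=5 ⇒ NO

NO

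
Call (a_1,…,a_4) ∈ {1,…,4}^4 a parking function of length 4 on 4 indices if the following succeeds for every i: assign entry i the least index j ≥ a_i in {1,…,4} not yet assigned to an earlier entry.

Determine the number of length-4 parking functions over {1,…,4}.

125

|PF(4,4)| = 1·5^3 = 1 · 125 = 125 (Konheim–Weiss)
E.g. (2,1,1,2) → sorted (1,1,2,2): b_i ≤ i ∀i, a PF.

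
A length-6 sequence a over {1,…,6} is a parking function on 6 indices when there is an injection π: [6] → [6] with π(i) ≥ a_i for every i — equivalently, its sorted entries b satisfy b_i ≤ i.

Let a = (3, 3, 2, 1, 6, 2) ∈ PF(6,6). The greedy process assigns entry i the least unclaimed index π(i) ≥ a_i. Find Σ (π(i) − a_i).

Σπ(i) = 1+…+6 = 21; Σa = 3+3+2+1+6+2 = 17; disp = 21−17 = 4.

4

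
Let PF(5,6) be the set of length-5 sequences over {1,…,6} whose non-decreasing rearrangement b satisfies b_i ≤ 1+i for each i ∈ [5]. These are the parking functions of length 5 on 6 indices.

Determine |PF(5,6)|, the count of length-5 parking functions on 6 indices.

4802

#PF = 2·7^4 = 2 · 2401 = 4802
Example (1,1,6,3,3) → sorted (1,1,3,3,6): b_i ≤ 1+i ∀i, a PF.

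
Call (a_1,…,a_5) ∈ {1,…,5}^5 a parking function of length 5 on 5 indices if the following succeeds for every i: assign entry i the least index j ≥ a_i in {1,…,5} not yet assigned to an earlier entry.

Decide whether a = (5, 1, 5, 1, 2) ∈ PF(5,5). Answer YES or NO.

NO

Rearranged: b = (1, 1, 2, 5, 5).
  b_1=1 ≤ 1
  b_2=1 ≤ 2
  b_3=2 ≤ 3
  b_4=5 > 4
  fails at i=4 ⇒ NO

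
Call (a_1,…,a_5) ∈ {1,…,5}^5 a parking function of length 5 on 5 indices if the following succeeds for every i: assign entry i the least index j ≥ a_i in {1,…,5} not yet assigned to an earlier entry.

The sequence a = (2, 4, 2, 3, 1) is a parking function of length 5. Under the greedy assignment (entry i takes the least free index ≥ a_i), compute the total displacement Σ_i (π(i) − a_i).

Σπ(i) = 1+…+5 = 15; Σa = 2+4+2+3+1 = 12; disp = 15−12 = 3.

3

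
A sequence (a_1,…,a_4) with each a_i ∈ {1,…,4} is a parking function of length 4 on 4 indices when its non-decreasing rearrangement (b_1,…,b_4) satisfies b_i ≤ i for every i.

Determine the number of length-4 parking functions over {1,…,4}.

|PF| = 1·5^3 = 1×125 = 125 (Konheim–Weiss)
E.g. (1,4,2,1) → sorted (1,1,2,4): b_i ≤ i ∀i, a PF.

125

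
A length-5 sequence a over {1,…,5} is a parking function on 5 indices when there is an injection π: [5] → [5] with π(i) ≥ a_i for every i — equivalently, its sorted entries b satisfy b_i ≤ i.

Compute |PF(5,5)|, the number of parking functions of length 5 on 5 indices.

1296

|PF| = 1·6^4 = 1×1296 = 1296
One tuple (2,3,4,1,4) → sorted (1,2,3,4,4): b_i ≤ i ∀i, a PF.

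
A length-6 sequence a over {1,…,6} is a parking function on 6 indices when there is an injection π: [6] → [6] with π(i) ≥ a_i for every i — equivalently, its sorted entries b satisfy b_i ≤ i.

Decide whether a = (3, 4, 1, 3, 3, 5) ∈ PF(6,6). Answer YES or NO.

NO

Rearranged: b = (1, 3, 3, 3, 4, 5).
  b_1=1 ≤ 1
  b_2=3 > 2
  fails at i=2 ⇒ NO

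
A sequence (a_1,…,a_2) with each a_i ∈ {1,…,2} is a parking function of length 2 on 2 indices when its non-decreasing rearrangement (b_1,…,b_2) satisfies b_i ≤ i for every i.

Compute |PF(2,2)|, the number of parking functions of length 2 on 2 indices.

#PF = (2+1−2)·(2+1)^{2−1} = 1·3 = 3 [KW]
E.g. (1,2) → sorted (1,2): b_i ≤ i ∀i, a PF.

3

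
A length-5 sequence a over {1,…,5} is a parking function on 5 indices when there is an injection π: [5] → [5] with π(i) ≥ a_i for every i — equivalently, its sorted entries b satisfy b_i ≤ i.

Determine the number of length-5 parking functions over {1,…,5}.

#PF = (5+1−5)·(5+1)^{5−1} = 1 · 1296 = 1296 (Konheim–Weiss)
E.g. (1,2,3,3,4) → sorted (1,2,3,3,4): b_i ≤ i ∀i, a PF.

1296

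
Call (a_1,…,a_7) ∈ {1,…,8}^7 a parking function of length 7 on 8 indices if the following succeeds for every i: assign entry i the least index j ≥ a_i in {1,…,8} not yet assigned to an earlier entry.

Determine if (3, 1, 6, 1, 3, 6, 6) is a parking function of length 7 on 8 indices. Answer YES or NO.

YES

Sorted: b = (1, 1, 3, 3, 6, 6, 6).
  b_1=1 ≤ 2
  b_2=1 ≤ 3
  b_3=3 ≤ 4
  b_4=3 ≤ 5
  b_5=6 ≤ 6
  b_6=6 ≤ 7
  b_7=6 ≤ 8
All bounds hold ⇒ YES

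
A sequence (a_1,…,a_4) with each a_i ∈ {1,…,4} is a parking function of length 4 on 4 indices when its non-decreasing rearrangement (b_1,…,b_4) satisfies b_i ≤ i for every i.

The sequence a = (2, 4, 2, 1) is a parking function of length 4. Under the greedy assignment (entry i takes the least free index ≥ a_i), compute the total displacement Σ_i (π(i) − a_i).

1

Σπ = 4·5/2 = 10 (π permutes [4]); Σa = 2+4+2+1 = 9; disp = 10−9 = 1.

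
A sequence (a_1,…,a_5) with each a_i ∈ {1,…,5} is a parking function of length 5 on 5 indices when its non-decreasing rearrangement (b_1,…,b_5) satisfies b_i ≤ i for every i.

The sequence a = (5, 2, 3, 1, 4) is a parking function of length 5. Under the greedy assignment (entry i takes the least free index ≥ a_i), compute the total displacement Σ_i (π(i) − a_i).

Σπ = 5·6/2 = 15 (π permutes [5]); Σa = 5+2+3+1+4 = 15; disp = 15−15 = 0.

0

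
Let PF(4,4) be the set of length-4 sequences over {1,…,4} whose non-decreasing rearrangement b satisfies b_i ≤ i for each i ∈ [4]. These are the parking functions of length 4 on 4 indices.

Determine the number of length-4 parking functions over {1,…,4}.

125

#PF = 1·5^3 = 1×125 = 125 (Konheim–Weiss)
Check (4,1,2,1) → sorted (1,1,2,4): b_i ≤ i ∀i, a PF.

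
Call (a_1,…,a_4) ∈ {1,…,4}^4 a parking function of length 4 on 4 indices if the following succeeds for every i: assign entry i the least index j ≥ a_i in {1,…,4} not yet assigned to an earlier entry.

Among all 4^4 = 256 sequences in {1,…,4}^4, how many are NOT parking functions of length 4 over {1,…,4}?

131

Count = (5−4)·5^(4−1) = 1×125 = 125
Check (2,4,4,4) → sorted (2,4,4,4): b_1=2>1, not a PF.
So 256 − 125 = 131 fail.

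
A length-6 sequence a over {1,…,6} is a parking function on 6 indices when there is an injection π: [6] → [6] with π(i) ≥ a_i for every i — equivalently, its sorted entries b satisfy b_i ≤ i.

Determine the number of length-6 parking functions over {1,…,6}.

#PF = (7−6)·7^(6−1) = 1·16807 = 16807 (Konheim–Weiss)
E.g. (2,1,3,1,3,2) → sorted (1,1,2,2,3,3): b_i ≤ i ∀i, a PF.

16807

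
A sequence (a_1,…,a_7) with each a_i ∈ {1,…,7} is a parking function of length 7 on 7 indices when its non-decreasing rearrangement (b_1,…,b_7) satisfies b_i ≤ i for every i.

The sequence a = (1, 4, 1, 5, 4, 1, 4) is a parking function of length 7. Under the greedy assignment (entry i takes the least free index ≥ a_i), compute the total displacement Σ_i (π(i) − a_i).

8

Σπ(i) = 1+…+7 = 28; Σa = 1+4+1+5+4+1+4 = 20; disp = 28−20 = 8.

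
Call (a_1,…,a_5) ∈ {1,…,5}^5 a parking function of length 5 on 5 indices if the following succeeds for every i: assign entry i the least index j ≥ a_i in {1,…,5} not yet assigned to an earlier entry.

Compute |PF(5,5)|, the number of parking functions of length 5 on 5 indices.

1296

|PF| = (5−5+1)·(5+1)^(5−1) = 1×1296 = 1296 [KW]
E.g. (2,4,3,3,1) → sorted (1,2,3,3,4): b_i ≤ i ∀i, a PF.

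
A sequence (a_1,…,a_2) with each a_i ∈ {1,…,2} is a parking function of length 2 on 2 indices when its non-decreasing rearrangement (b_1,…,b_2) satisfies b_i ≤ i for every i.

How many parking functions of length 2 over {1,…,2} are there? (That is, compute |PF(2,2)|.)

3

|PF| = (2−2+1)·(2+1)^(2−1) = 1 · 3 = 3 (Konheim–Weiss)
One tuple (1,1) → sorted (1,1): b_i ≤ i ∀i, a PF.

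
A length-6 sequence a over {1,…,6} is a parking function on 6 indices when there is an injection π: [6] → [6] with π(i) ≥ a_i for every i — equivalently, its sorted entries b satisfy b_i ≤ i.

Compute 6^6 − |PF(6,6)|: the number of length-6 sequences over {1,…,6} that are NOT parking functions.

|PF| = (6+1−6)·(6+1)^{6−1} = 1·16807 = 16807
One tuple (4,5,2,5,3,4) → sorted (2,3,4,4,5,5): b_1=2>1, not a PF.
6^6 − 16807 = 46656 − 16807 = 29849

29849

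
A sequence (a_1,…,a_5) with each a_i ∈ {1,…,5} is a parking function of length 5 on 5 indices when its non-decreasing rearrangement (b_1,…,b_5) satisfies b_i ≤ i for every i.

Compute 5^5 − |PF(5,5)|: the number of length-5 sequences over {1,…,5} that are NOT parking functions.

1829

|PF| = 1·6^4 = 1×1296 = 1296
E.g. (2,5,4,5,3) → sorted (2,3,4,5,5): b_1=2>1, not a PF.
So 3125 − 1296 = 1829 fail.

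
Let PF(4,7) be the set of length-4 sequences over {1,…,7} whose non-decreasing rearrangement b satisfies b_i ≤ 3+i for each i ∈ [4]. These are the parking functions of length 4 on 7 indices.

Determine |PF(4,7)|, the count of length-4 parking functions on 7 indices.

Count = (8−4)·8^(4−1) = 4·512 = 2048 (Konheim–Weiss)
One tuple (7,2,2,2) → sorted (2,2,2,7): b_i ≤ 3+i ∀i, a PF.

2048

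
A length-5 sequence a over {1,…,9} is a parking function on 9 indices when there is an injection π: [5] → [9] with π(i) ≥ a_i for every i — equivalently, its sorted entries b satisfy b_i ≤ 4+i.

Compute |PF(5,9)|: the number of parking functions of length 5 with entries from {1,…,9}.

50000

#PF = (10−5)·10^(5−1) = 5·10000 = 50000 [KW]
Check (9,8,5,5,5) → sorted (5,5,5,8,9): b_i ≤ 4+i ∀i, a PF.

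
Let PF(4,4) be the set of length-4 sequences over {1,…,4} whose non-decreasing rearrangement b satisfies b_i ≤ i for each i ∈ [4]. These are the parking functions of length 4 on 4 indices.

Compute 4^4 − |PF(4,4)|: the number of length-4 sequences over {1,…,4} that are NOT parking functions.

131

|PF(4,4)| = (4+1−4)·(4+1)^{4−1} = 1×125 = 125
Check (4,3,1,3) → sorted (1,3,3,4): b_2=3>2, not a PF.
So 256 − 125 = 131 fail.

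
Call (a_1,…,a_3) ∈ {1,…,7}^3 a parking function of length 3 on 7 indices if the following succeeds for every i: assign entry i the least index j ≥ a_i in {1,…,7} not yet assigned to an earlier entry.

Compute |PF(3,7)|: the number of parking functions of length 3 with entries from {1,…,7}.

Count = (8−3)·8^(3−1) = 5×64 = 320 (Pollak)
Check (3,1,6) → sorted (1,3,6): b_i ≤ 4+i ∀i, a PF.

320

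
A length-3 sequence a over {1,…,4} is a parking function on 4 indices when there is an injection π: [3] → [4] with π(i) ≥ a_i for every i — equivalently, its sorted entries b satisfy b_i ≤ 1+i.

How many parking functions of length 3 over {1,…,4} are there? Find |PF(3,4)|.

|PF(3,4)| = 2·5^2 = 2 · 25 = 50 (Konheim–Weiss)
Check (2,4,1) → sorted (1,2,4): b_i ≤ 1+i ∀i, a PF.

50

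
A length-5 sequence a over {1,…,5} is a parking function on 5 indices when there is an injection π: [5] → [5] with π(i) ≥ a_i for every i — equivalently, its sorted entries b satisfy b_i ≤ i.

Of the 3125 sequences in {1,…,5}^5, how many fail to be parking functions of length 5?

Count = (5+1−5)·(5+1)^{5−1} = 1×1296 = 1296
One tuple (5,5,5,3,5) → sorted (3,5,5,5,5): b_1=3>1, not a PF.
So 3125 − 1296 = 1829 fail.

1829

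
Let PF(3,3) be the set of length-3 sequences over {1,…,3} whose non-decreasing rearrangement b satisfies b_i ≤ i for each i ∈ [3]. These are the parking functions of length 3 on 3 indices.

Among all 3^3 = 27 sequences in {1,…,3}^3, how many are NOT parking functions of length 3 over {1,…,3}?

|PF| = (3−3+1)·(3+1)^(3−1) = 1 · 16 = 16 (Konheim–Weiss)
One tuple (3,3,2) → sorted (2,3,3): b_1=2>1, not a PF.
Total 27; non-PF = 27−16 = 11

11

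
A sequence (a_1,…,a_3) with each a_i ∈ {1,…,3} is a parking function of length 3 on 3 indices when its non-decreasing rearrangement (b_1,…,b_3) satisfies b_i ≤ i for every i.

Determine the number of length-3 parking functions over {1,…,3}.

Count = (3−3+1)·(3+1)^(3−1) = 1×16 = 16
Check (2,1,1) → sorted (1,1,2): b_i ≤ i ∀i, a PF.

16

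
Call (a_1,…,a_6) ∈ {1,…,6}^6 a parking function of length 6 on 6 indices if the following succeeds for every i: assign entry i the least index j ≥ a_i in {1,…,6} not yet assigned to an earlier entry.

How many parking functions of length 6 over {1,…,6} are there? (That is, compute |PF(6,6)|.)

#PF = (6+1−6)·(6+1)^{6−1} = 1 · 16807 = 16807 (Pollak)
Example (3,3,1,5,1,3) → sorted (1,1,3,3,3,5): b_i ≤ i ∀i, a PF.

16807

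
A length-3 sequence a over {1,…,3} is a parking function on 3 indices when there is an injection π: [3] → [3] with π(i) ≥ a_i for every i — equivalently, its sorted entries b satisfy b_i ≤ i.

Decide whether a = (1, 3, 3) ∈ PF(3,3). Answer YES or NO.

NO

Rearranged: b = (1, 3, 3).
  b_1=1 ≤ 1
  b_2=3 > 2
  fails at i=2 ⇒ NO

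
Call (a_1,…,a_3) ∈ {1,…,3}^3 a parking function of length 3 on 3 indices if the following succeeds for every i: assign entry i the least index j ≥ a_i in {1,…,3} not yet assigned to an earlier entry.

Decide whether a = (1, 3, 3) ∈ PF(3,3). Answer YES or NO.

Order a: b = (1, 3, 3).
  b_1=1 ≤ 1
  b_2=3 > 2
  fails at i=2 ⇒ NO

NO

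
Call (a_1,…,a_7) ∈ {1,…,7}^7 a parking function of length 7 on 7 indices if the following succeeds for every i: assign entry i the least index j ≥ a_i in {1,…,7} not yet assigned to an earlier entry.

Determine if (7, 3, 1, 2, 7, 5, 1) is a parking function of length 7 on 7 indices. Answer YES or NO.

Sorted: b = (1, 1, 2, 3, 5, 7, 7).
  b_1=1 ≤ 1
  b_2=1 ≤ 2
  b_3=2 ≤ 3
  b_4=3 ≤ 4
  b_5=5 ≤ 5
  b_6=7 > 6
  fails at i=6 ⇒ NO

NO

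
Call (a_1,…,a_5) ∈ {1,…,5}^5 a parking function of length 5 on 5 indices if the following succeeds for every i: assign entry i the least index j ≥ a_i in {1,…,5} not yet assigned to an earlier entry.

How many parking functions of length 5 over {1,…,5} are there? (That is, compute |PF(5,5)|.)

|PF| = (5+1−5)·(5+1)^{5−1} = 1 · 1296 = 1296 (Konheim–Weiss)
E.g. (1,1,1,2,2) → sorted (1,1,1,2,2): b_i ≤ i ∀i, a PF.

1296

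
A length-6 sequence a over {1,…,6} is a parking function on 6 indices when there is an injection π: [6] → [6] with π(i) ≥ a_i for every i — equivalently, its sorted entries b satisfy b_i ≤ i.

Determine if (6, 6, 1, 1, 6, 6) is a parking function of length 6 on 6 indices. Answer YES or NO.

NO

Sorted: b = (1, 1, 6, 6, 6, 6).
  b_1=1 ≤ 1
  b_2=1 ≤ 2
  b_3=6 > 3
  fails at i=3 ⇒ NO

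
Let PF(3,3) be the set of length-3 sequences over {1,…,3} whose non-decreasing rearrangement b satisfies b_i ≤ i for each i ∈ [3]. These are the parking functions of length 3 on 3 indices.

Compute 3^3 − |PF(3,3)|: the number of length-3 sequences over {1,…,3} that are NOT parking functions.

#PF = (3−3+1)·(3+1)^(3−1) = 1 · 16 = 16 [KW]
E.g. (3,2,3) → sorted (2,3,3): b_1=2>1, not a PF.
So 27 − 16 = 11 fail.

11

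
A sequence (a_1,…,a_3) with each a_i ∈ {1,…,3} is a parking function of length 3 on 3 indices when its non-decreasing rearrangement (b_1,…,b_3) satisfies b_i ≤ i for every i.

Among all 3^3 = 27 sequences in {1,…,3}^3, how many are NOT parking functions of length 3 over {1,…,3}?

|PF(3,3)| = 1·4^2 = 1 · 16 = 16 [KW]
Check (1,3,3) → sorted (1,3,3): b_2=3>2, not a PF.
Total 27; non-PF = 27−16 = 11

11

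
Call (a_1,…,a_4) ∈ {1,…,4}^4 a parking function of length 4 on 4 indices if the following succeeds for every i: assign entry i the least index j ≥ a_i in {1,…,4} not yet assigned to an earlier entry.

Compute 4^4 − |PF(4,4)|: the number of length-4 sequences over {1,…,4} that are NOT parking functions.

131

|PF(4,4)| = (5−4)·5^(4−1) = 1×125 = 125 [KW]
Example (2,3,4,3) → sorted (2,3,3,4): b_1=2>1, not a PF.
Total 256; non-PF = 256−125 = 131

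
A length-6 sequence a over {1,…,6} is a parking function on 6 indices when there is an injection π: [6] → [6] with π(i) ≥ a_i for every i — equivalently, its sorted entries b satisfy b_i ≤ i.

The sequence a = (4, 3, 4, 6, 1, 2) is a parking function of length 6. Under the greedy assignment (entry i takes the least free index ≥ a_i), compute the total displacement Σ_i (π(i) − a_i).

Σπ = 6·7/2 = 21 (π permutes [6]); Σa = 4+3+4+6+1+2 = 20; disp = 21−20 = 1.

1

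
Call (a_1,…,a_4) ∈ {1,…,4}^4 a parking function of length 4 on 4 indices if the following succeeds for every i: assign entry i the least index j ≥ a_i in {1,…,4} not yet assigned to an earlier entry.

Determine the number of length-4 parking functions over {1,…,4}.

125

Count = 1·5^3 = 1×125 = 125 (Pollak)
E.g. (1,2,2,3) → sorted (1,2,2,3): b_i ≤ i ∀i, a PF.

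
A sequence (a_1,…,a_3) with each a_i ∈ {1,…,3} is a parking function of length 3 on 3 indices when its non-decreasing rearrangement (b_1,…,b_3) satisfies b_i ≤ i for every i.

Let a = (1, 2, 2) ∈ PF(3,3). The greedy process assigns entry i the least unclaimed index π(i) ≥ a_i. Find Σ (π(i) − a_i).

1

Σπ = 3·4/2 = 6 (π permutes [3]); Σa = 1+2+2 = 5; disp = 6−5 = 1.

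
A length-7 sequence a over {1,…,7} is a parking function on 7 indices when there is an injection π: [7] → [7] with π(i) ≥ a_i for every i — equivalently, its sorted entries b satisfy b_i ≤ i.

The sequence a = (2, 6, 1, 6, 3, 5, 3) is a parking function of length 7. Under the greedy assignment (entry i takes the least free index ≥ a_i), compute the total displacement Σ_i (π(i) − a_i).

2

Σπ = 28 ({1..7} each once); Σa = 2+6+1+6+3+5+3 = 26; disp = 28−26 = 2.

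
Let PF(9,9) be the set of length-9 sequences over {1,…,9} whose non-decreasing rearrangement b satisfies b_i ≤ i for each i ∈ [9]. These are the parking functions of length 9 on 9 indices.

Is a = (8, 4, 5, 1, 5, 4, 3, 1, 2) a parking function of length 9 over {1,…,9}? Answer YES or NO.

Order a: b = (1, 1, 2, 3, 4, 4, 5, 5, 8).
  b_1=1 ≤ 1
  b_2=1 ≤ 2
  b_3=2 ≤ 3
  b_4=3 ≤ 4
  b_5=4 ≤ 5
  b_6=4 ≤ 6
  b_7=5 ≤ 7
  b_8=5 ≤ 8
  b_9=8 ≤ 9
All bounds hold ⇒ YES

YES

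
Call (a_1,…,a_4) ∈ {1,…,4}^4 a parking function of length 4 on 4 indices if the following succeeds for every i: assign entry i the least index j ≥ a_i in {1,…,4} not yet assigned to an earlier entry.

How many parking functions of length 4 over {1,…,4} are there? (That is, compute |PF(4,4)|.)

|PF| = (5−4)·5^(4−1) = 1 · 125 = 125 (Konheim–Weiss)
Example (1,2,2,4) → sorted (1,2,2,4): b_i ≤ i ∀i, a PF.

125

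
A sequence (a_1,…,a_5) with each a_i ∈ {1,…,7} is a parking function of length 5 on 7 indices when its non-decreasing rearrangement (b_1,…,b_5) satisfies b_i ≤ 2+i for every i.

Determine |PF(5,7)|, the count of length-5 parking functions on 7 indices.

12288

|PF(5,7)| = (7−5+1)·(7+1)^(5−1) = 3·4096 = 12288
Example (1,4,1,5,7) → sorted (1,1,4,5,7): b_i ≤ 2+i ∀i, a PF.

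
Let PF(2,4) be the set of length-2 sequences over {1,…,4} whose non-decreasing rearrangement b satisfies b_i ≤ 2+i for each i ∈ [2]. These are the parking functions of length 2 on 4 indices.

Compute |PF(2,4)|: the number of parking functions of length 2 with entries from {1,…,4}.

15

Count = (5−2)·5^(2−1) = 3 · 5 = 15
E.g. (2,1) → sorted (1,2): b_i ≤ 2+i ∀i, a PF.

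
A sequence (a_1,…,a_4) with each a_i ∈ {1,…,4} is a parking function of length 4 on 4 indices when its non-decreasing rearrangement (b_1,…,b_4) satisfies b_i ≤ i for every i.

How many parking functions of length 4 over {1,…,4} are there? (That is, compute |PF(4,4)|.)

125

|PF| = (4+1−4)·(4+1)^{4−1} = 1·125 = 125 (Pollak)
Example (2,1,2,1) → sorted (1,1,2,2): b_i ≤ i ∀i, a PF.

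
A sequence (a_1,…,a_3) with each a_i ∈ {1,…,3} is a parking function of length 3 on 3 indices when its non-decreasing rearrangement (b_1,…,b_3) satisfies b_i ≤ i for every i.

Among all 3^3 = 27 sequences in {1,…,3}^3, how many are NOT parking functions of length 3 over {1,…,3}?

11

|PF(3,3)| = 1·4^2 = 1×16 = 16 (Pollak)
Example (3,2,2) → sorted (2,2,3): b_1=2>1, not a PF.
Total 27; non-PF = 27−16 = 11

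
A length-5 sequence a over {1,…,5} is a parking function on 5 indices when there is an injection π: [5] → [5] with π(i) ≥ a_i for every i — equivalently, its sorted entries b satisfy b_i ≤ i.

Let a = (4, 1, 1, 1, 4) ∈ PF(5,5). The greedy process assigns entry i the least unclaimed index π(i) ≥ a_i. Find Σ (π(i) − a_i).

4

Σπ(i) = 1+…+5 = 15; Σa = 4+1+1+1+4 = 11; disp = 15−11 = 4.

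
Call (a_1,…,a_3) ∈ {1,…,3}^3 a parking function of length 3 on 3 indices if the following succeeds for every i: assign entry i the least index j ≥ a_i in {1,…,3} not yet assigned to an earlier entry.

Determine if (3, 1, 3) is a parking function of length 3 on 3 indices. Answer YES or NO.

NO

Sorted: b = (1, 3, 3).
  b_1=1 ≤ 1
  b_2=3 > 2
  fails at i=2 ⇒ NO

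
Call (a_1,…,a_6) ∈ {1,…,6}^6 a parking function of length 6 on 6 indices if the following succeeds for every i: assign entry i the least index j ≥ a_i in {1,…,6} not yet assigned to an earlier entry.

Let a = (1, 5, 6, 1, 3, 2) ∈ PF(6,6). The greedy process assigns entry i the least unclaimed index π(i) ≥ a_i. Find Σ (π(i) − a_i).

Σπ(i) = 1+…+6 = 21; Σa = 1+5+6+1+3+2 = 18; disp = 21−18 = 3.

3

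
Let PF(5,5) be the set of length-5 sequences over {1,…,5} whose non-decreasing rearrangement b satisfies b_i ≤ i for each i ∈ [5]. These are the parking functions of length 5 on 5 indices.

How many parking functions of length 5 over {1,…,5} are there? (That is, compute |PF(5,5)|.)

1296

#PF = (6−5)·6^(5−1) = 1 · 1296 = 1296 [KW]
Check (3,1,1,5,3) → sorted (1,1,3,3,5): b_i ≤ i ∀i, a PF.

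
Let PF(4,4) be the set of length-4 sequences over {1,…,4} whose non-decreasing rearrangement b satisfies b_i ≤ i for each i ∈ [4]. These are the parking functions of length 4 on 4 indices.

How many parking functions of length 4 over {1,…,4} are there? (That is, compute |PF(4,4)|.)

125

Count = (4−4+1)·(4+1)^(4−1) = 1 · 125 = 125 (Konheim–Weiss)
E.g. (2,3,1,4) → sorted (1,2,3,4): b_i ≤ i ∀i, a PF.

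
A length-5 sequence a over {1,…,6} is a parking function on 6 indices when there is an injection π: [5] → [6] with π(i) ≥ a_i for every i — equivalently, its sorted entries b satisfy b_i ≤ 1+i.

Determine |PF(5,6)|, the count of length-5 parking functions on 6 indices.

|PF| = (6−5+1)·(6+1)^(5−1) = 2·2401 = 4802 (Pollak)
E.g. (6,1,3,2,4) → sorted (1,2,3,4,6): b_i ≤ 1+i ∀i, a PF.

4802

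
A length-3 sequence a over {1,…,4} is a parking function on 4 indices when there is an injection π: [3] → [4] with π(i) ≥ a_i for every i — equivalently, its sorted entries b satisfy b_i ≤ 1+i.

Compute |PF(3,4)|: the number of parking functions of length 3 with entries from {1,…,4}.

Count = 2·5^2 = 2×25 = 50 [KW]
One tuple (3,2,4) → sorted (2,3,4): b_i ≤ 1+i ∀i, a PF.

50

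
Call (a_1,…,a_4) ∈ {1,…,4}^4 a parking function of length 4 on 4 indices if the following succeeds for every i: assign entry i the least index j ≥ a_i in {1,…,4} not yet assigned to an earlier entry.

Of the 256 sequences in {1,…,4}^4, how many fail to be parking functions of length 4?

#PF = (4+1−4)·(4+1)^{4−1} = 1×125 = 125
Example (2,4,3,2) → sorted (2,2,3,4): b_1=2>1, not a PF.
Total 256; non-PF = 256−125 = 131

131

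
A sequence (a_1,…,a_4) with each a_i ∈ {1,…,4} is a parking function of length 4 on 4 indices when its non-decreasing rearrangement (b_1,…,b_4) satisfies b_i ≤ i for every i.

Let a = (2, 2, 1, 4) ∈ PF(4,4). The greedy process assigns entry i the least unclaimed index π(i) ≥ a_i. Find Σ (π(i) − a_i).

Σπ = 10 ({1..4} each once); Σa = 2+2+1+4 = 9; disp = 10−9 = 1.

1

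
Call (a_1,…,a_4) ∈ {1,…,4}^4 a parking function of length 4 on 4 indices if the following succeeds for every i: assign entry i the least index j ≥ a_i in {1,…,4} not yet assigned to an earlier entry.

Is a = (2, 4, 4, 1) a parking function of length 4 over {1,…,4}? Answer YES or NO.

NO

Order a: b = (1, 2, 4, 4).
  b_1=1 ≤ 1
  b_2=2 ≤ 2
  b_3=4 > 3
  fails at i=3 ⇒ NO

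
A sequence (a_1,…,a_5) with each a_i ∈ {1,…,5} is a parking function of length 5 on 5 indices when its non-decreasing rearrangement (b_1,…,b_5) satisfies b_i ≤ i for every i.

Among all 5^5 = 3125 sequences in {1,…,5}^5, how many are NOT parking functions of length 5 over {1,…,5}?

1829

|PF(5,5)| = (5+1−5)·(5+1)^{5−1} = 1 · 1296 = 1296 (Pollak)
Example (3,4,4,5,4) → sorted (3,4,4,4,5): b_1=3>1, not a PF.
So 3125 − 1296 = 1829 fail.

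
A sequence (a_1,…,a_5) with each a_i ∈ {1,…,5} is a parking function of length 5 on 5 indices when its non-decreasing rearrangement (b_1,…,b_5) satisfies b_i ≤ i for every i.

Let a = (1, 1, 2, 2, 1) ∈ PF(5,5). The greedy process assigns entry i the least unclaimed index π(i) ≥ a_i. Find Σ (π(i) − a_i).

8

Σπ = 15 ({1..5} each once); Σa = 1+1+2+2+1 = 7; disp = 15−7 = 8.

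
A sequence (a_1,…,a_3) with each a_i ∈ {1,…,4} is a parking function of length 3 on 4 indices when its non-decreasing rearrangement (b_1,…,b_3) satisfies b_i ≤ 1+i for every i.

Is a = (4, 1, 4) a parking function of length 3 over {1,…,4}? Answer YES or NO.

Order a: b = (1, 4, 4).
  b_1=1 ≤ 2
  b_2=4 > 3
  fails at i=2 ⇒ NO

NO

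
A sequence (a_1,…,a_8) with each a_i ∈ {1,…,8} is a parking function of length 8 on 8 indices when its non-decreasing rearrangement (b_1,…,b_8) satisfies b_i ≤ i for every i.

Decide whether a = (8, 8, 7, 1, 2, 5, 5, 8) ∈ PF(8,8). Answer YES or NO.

Order a: b = (1, 2, 5, 5, 7, 8, 8, 8).
  b_1=1 ≤ 1
  b_2=2 ≤ 2
  b_3=5 > 3
  fails at i=3 ⇒ NO

NO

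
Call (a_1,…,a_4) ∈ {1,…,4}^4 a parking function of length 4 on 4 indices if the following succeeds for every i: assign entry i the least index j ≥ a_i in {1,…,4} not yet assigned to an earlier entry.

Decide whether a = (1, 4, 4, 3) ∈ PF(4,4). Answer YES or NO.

NO

Sorted: b = (1, 3, 4, 4).
  b_1=1 ≤ 1
  b_2=3 > 2
  fails at i=2 ⇒ NO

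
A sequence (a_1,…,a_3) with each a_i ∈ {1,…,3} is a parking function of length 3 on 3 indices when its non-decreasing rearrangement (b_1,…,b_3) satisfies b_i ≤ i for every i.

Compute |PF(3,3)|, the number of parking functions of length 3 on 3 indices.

|PF| = (4−3)·4^(3−1) = 1×16 = 16 (Konheim–Weiss)
Example (3,1,1) → sorted (1,1,3): b_i ≤ i ∀i, a PF.

16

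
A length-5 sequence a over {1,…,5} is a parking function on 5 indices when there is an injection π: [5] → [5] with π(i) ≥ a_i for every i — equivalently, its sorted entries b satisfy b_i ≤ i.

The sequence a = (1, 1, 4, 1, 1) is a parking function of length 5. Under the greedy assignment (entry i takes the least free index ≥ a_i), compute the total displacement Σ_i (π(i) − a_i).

Σπ(i) = 1+…+5 = 15; Σa = 1+1+4+1+1 = 8; disp = 15−8 = 7.

7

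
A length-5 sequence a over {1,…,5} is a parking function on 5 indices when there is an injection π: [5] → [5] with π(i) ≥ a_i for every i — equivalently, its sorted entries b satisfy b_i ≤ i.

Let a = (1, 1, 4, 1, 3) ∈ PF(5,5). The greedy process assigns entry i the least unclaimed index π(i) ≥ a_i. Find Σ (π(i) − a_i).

Σπ(i) = 1+…+5 = 15; Σa = 1+1+4+1+3 = 10; disp = 15−10 = 5.

5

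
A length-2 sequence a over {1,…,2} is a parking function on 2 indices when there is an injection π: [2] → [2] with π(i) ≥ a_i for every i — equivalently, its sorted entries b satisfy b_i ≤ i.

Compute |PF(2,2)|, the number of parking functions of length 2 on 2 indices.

3

#PF = (3−2)·3^(2−1) = 1×3 = 3 (Pollak)
One tuple (2,1) → sorted (1,2): b_i ≤ i ∀i, a PF.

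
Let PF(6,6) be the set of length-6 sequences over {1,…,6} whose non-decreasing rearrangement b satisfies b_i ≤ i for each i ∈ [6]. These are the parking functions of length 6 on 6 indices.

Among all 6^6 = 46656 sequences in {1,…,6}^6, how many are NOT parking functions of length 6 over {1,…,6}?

29849

|PF(6,6)| = (6+1−6)·(6+1)^{6−1} = 1 · 16807 = 16807
Example (4,5,1,3,6,4) → sorted (1,3,4,4,5,6): b_2=3>2, not a PF.
So 46656 − 16807 = 29849 fail.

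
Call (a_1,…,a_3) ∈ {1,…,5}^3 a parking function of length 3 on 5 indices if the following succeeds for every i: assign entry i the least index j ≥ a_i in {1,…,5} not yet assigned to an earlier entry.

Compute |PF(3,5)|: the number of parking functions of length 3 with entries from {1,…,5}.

#PF = 3·6^2 = 3 · 36 = 108
E.g. (4,4,1) → sorted (1,4,4): b_i ≤ 2+i ∀i, a PF.

108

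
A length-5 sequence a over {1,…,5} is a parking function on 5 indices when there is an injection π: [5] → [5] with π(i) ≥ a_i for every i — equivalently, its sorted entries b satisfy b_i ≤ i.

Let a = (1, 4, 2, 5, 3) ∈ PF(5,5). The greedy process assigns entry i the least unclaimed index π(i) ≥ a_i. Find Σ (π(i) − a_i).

Σπ = 5·6/2 = 15 (π permutes [5]); Σa = 1+4+2+5+3 = 15; disp = 15−15 = 0.

0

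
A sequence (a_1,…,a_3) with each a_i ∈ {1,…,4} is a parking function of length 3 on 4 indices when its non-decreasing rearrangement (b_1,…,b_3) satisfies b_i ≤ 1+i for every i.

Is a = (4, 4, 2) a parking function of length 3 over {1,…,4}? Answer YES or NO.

Rearranged: b = (2, 4, 4).
  b_1=2 ≤ 2
  b_2=4 > 3
  fails at i=2 ⇒ NO

NO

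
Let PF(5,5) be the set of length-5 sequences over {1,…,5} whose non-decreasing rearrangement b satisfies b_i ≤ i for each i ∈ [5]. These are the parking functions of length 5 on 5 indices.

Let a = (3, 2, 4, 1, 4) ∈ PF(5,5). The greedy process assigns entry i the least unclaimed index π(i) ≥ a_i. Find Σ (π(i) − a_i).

1

Σπ = 15 ({1..5} each once); Σa = 3+2+4+1+4 = 14; disp = 15−14 = 1.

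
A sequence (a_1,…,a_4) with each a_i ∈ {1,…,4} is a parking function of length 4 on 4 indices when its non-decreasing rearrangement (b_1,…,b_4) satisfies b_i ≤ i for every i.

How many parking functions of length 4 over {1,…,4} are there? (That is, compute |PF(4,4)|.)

#PF = 1·5^3 = 1×125 = 125 (Pollak)
One tuple (1,1,1,1) → sorted (1,1,1,1): b_i ≤ i ∀i, a PF.

125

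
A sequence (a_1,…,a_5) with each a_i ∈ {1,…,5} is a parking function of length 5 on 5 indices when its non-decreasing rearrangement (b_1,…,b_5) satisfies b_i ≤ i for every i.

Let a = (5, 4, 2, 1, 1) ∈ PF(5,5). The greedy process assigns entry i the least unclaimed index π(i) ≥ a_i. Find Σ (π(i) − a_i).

2

Σπ(i) = 1+…+5 = 15; Σa = 5+4+2+1+1 = 13; disp = 15−13 = 2.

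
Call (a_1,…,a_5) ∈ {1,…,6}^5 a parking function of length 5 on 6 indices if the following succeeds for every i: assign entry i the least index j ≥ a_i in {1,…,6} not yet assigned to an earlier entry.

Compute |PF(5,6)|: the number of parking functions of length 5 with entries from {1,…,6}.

#PF = (7−5)·7^(5−1) = 2·2401 = 4802 (Konheim–Weiss)
One tuple (5,4,2,1,5) → sorted (1,2,4,5,5): b_i ≤ 1+i ∀i, a PF.

4802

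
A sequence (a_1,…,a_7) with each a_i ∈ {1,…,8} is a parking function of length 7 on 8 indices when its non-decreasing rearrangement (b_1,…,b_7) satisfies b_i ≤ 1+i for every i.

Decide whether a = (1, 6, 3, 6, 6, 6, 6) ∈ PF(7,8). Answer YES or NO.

NO

Order a: b = (1, 3, 6, 6, 6, 6, 6).
  b_1=1 ≤ 2
  b_2=3 ≤ 3
  b_3=6 > 4
  fails at i=3 ⇒ NO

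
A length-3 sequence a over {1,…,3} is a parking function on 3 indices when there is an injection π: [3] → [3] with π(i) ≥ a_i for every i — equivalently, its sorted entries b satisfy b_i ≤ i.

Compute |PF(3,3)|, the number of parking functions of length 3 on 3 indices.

16

#PF = (3−3+1)·(3+1)^(3−1) = 1·16 = 16 (Pollak)
E.g. (2,1,3) → sorted (1,2,3): b_i ≤ i ∀i, a PF.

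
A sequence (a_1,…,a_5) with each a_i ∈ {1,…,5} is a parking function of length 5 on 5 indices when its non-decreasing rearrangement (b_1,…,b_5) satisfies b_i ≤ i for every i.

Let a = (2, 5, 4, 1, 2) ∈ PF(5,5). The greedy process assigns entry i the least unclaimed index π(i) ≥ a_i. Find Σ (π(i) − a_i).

Σπ = 15 ({1..5} each once); Σa = 2+5+4+1+2 = 14; disp = 15−14 = 1.

1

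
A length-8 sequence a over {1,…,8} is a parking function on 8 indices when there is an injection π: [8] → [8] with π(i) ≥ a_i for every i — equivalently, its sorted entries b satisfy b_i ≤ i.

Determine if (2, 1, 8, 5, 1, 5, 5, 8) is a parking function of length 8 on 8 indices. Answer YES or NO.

Sorted: b = (1, 1, 2, 5, 5, 5, 8, 8).
  b_1=1 ≤ 1
  b_2=1 ≤ 2
  b_3=2 ≤ 3
  b_4=5 > 4
  fails at i=4 ⇒ NO

NO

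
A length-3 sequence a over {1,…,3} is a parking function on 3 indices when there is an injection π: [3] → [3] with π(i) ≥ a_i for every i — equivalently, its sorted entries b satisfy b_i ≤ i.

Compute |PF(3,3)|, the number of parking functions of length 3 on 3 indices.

16

Count = (4−3)·4^(3−1) = 1·16 = 16
Check (1,2,1) → sorted (1,1,2): b_i ≤ i ∀i, a PF.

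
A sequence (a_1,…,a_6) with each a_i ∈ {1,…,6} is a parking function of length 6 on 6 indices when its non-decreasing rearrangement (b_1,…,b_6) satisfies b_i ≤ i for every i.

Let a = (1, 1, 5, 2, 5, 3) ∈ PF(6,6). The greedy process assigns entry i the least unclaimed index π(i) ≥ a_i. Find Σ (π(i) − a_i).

Σπ = 6·7/2 = 21 (π permutes [6]); Σa = 1+1+5+2+5+3 = 17; disp = 21−17 = 4.

4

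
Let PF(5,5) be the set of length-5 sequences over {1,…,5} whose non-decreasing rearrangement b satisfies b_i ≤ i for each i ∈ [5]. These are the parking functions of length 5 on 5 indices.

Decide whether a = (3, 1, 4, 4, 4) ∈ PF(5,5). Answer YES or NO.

Order a: b = (1, 3, 4, 4, 4).
  b_1=1 ≤ 1
  b_2=3 > 2
  fails at i=2 ⇒ NO

NO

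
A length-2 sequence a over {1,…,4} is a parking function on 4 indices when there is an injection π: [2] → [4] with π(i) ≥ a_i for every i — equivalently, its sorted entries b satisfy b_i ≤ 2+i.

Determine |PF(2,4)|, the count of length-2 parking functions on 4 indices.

15

Count = (4+1−2)·(4+1)^{2−1} = 3×5 = 15
E.g. (1,4) → sorted (1,4): b_i ≤ 2+i ∀i, a PF.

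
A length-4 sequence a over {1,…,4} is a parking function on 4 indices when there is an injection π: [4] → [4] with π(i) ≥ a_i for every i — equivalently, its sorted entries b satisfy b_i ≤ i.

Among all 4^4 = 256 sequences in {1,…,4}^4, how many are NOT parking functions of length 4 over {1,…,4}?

#PF = (4−4+1)·(4+1)^(4−1) = 1×125 = 125
Example (4,2,4,4) → sorted (2,4,4,4): b_1=2>1, not a PF.
Total 256; non-PF = 256−125 = 131

131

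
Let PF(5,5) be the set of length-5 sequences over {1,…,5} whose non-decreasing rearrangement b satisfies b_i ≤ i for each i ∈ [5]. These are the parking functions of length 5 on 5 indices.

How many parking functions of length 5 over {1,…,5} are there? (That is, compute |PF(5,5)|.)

1296

|PF(5,5)| = (5−5+1)·(5+1)^(5−1) = 1×1296 = 1296 [KW]
Check (2,4,2,1,2) → sorted (1,2,2,2,4): b_i ≤ i ∀i, a PF.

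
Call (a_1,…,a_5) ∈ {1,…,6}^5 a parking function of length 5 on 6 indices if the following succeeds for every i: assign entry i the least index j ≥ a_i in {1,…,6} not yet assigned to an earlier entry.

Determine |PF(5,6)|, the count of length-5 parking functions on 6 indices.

4802

Count = (7−5)·7^(5−1) = 2·2401 = 4802 (Pollak)
Check (5,2,4,2,5) → sorted (2,2,4,5,5): b_i ≤ 1+i ∀i, a PF.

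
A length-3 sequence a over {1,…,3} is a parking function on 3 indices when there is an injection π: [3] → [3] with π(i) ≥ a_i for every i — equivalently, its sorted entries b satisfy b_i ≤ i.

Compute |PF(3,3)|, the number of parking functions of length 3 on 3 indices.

|PF| = (3−3+1)·(3+1)^(3−1) = 1·16 = 16 (Pollak)
One tuple (1,2,3) → sorted (1,2,3): b_i ≤ i ∀i, a PF.

16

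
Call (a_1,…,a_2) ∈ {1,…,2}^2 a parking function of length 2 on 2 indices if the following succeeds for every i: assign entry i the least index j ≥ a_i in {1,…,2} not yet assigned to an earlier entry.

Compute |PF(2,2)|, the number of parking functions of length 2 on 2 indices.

#PF = (2−2+1)·(2+1)^(2−1) = 1·3 = 3 (Pollak)
One tuple (1,1) → sorted (1,1): b_i ≤ i ∀i, a PF.

3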